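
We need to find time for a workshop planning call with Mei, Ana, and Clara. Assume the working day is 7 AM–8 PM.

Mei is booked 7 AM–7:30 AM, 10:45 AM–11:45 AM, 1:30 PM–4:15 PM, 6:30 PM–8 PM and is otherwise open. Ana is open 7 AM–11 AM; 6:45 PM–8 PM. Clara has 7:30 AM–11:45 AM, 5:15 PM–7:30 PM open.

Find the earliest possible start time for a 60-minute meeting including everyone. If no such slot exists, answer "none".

Mei free: 07:30-10:45, 11:45-13:30, 16:15-18:30 (invert busy blocks within the working day).
Ana free: 07:00-11:00, 18:45-20:00.
Clara free: 07:30-11:45, 17:15-19:30.
Mei ∩ Ana: 07:30-10:45.
Mei ∩ Ana ∩ Clara: 07:30-10:45.
So the common availability across everyone is 07:30-10:45.
The first common window of at least 60 minutes is 07:30-10:45, so the earliest start is 07:30.

07:30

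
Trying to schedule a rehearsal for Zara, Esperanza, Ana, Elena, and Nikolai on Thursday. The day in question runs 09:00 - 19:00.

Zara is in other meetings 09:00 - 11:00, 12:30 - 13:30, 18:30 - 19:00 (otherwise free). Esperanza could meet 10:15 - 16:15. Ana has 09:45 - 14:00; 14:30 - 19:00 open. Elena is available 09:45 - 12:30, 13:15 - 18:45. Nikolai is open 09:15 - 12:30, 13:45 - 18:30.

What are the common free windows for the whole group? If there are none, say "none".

Zara free: 11:00-12:30, 13:30-18:30 (invert busy blocks within the working day).
Esperanza free: 10:15-16:15.
Ana free: 09:45-14:00, 14:30-19:00.
Elena free: 09:45-12:30, 13:15-18:45.
Nikolai free: 09:15-12:30, 13:45-18:30.
Zara ∩ Esperanza: 11:00-12:30, 13:30-16:15.
Zara ∩ Esperanza ∩ Ana: 11:00-12:30, 13:30-14:00, 14:30-16:15.
Zara ∩ Esperanza ∩ Ana ∩ Elena: 11:00-12:30, 13:30-14:00, 14:30-16:15.
Zara ∩ Esperanza ∩ Ana ∩ Elena ∩ Nikolai: 11:00-12:30, 13:45-14:00, 14:30-16:15.

11:00-12:30, 13:45-14:00, 14:30-16:15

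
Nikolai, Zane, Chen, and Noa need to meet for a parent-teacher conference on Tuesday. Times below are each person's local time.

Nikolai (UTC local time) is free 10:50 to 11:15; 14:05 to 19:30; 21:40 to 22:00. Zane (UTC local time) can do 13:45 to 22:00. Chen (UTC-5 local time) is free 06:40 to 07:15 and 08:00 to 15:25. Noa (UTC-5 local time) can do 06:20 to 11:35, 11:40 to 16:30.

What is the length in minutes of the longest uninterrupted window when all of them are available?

170

Nikolai in UTC: 10:50-11:15, 14:05-19:30, 21:40-22:00.
Zane in UTC: 13:45-22:00.
Chen in UTC: 11:40-12:15, 13:00-20:25 (add 5h to convert from UTC-5).
Noa in UTC: 11:20-16:35, 16:40-21:30 (add 5h to convert from UTC-5).
Nikolai ∩ Zane: 14:05-19:30, 21:40-22:00.
Nikolai ∩ Zane ∩ Chen: 14:05-19:30.
Nikolai ∩ Zane ∩ Chen ∩ Noa: 14:05-16:35, 16:40-19:30.
Those are the intersection windows.
The longest is 16:40-19:30 at 170 minutes.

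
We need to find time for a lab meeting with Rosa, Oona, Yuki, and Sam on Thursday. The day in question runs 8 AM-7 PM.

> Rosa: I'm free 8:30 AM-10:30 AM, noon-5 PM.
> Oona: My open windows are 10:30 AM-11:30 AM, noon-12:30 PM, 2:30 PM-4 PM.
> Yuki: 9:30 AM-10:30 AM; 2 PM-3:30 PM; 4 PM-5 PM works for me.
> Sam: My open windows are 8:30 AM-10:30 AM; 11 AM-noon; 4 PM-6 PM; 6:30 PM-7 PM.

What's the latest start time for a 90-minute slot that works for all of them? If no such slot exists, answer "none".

Rosa ∩ Oona: 12:00-12:30, 14:30-16:00.
Rosa ∩ Oona ∩ Yuki: 14:30-15:30.
Rosa ∩ Oona ∩ Yuki ∩ Sam: ∅.
There is no time when everyone is free.
No common window is at least 90 minutes long.

none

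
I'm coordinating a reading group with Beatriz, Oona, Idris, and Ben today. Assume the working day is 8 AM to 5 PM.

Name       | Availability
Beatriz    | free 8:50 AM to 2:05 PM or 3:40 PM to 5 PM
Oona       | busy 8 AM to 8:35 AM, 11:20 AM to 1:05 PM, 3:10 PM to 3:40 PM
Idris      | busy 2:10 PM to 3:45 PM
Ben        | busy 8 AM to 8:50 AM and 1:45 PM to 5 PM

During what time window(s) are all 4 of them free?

08:50-11:20, 13:05-13:45

Beatriz free: 08:50-14:05, 15:40-17:00.
Oona free: 08:35-11:20, 13:05-15:10, 15:40-17:00 (invert busy blocks within the working day).
Idris free: 08:00-14:10, 15:45-17:00 (invert busy blocks within the working day).
Ben free: 08:50-13:45 (invert busy blocks within the working day).
Beatriz ∩ Oona: 08:50-11:20, 13:05-14:05, 15:40-17:00.
Beatriz ∩ Oona ∩ Idris: 08:50-11:20, 13:05-14:05, 15:45-17:00.
Beatriz ∩ Oona ∩ Idris ∩ Ben: 08:50-11:20, 13:05-13:45.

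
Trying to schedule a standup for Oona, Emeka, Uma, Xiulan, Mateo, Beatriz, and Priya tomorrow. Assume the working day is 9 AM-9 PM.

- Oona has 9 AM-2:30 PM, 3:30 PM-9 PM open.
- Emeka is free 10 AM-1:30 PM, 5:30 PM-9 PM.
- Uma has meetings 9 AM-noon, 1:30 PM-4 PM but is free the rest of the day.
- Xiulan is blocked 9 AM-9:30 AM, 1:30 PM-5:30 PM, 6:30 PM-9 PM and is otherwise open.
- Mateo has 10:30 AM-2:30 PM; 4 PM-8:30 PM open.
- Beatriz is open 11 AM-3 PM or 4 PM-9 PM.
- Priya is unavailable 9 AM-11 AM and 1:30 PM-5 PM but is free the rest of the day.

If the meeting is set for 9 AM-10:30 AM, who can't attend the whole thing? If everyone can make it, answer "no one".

Oona free: 09:00-14:30, 15:30-21:00.
Emeka free: 10:00-13:30, 17:30-21:00.
Uma free: 12:00-13:30, 16:00-21:00 (invert busy blocks within the working day).
Xiulan free: 09:30-13:30, 17:30-18:30 (invert busy blocks within the working day).
Mateo free: 10:30-14:30, 16:00-20:30.
Beatriz free: 11:00-15:00, 16:00-21:00.
Priya free: 11:00-13:30, 17:00-21:00 (invert busy blocks within the working day).
Oona: free for 09:00-10:30. Emeka: not fully free for 09:00-10:30. Uma: not fully free for 09:00-10:30. Xiulan: not fully free for 09:00-10:30. Mateo: not fully free for 09:00-10:30. Beatriz: not fully free for 09:00-10:30. Priya: not fully free for 09:00-10:30.

Beatriz, Emeka, Mateo, Priya, Uma, Xiulan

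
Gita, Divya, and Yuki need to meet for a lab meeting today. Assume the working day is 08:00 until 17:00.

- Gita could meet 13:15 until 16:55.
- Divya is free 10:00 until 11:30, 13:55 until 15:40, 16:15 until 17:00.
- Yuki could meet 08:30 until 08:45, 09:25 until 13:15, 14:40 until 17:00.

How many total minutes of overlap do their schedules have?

100

Gita ∩ Divya: 13:55-15:40, 16:15-16:55.
Gita ∩ Divya ∩ Yuki: 14:40-15:40, 16:15-16:55.
Those are the intersection windows.
Summing the common windows: 60 + 40 = 100 minutes.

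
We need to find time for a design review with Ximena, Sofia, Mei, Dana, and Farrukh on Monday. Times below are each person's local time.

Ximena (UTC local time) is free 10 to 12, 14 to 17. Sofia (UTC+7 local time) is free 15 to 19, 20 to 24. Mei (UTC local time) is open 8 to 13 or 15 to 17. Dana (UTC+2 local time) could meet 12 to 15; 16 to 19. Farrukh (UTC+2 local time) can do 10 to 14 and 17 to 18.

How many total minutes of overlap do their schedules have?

Ximena in UTC: 10:00-12:00, 14:00-17:00.
Sofia in UTC: 08:00-12:00, 13:00-17:00 (subtract 7h to convert from UTC+7).
Mei in UTC: 08:00-13:00, 15:00-17:00.
Dana in UTC: 10:00-13:00, 14:00-17:00 (subtract 2h to convert from UTC+2).
Farrukh in UTC: 08:00-12:00, 15:00-16:00 (subtract 2h to convert from UTC+2).
Ximena ∩ Sofia: 10:00-12:00, 14:00-17:00.
Ximena ∩ Sofia ∩ Mei: 10:00-12:00, 15:00-17:00.
Ximena ∩ Sofia ∩ Mei ∩ Dana: 10:00-12:00, 15:00-17:00.
Ximena ∩ Sofia ∩ Mei ∩ Dana ∩ Farrukh: 10:00-12:00, 15:00-16:00.
Those are the intersection windows.
Summing the common windows: 120 + 60 = 180 minutes.

180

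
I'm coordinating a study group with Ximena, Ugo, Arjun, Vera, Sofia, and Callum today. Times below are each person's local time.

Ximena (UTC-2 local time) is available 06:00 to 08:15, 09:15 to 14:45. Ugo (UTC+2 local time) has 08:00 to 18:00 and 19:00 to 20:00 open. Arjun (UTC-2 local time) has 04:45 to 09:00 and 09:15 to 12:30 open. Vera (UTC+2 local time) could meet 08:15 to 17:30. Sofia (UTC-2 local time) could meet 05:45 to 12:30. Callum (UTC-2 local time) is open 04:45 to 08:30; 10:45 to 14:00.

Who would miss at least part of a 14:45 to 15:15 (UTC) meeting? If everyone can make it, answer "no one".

Ximena in UTC: 08:00-10:15, 11:15-16:45 (add 2h to convert from UTC-2).
Ugo in UTC: 06:00-16:00, 17:00-18:00 (subtract 2h to convert from UTC+2).
Arjun in UTC: 06:45-11:00, 11:15-14:30 (add 2h to convert from UTC-2).
Vera in UTC: 06:15-15:30 (subtract 2h to convert from UTC+2).
Sofia in UTC: 07:45-14:30 (add 2h to convert from UTC-2).
Callum in UTC: 06:45-10:30, 12:45-16:00 (add 2h to convert from UTC-2).
Ximena: free for 14:45-15:15. Ugo: free for 14:45-15:15. Arjun: not fully free for 14:45-15:15. Vera: free for 14:45-15:15. Sofia: not fully free for 14:45-15:15. Callum: free for 14:45-15:15.

Arjun, Sofia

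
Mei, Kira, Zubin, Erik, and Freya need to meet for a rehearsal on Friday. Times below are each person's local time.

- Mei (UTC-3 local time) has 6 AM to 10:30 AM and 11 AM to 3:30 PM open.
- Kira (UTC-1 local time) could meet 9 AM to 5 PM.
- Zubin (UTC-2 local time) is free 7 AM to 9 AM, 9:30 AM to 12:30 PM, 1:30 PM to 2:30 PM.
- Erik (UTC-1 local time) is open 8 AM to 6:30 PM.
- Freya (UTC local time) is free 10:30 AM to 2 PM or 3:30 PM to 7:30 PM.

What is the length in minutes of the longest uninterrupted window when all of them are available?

120

Mei in UTC: 09:00-13:30, 14:00-18:30 (add 3h to convert from UTC-3).
Kira in UTC: 10:00-18:00 (add 1h to convert from UTC-1).
Zubin in UTC: 09:00-11:00, 11:30-14:30, 15:30-16:30 (add 2h to convert from UTC-2).
Erik in UTC: 09:00-19:30 (add 1h to convert from UTC-1).
Freya in UTC: 10:30-14:00, 15:30-19:30.
Mei ∩ Kira: 10:00-13:30, 14:00-18:00.
Mei ∩ Kira ∩ Zubin: 10:00-11:00, 11:30-13:30, 14:00-14:30, 15:30-16:30.
Mei ∩ Kira ∩ Zubin ∩ Erik: 10:00-11:00, 11:30-13:30, 14:00-14:30, 15:30-16:30.
Mei ∩ Kira ∩ Zubin ∩ Erik ∩ Freya: 10:30-11:00, 11:30-13:30, 15:30-16:30.
The longest is 11:30-13:30 at 120 minutes.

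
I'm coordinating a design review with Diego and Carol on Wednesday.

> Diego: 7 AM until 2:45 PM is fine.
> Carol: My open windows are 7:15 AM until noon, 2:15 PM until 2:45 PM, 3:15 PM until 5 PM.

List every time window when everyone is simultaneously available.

Diego ∩ Carol: 07:15-12:00, 14:15-14:45.

07:15-12:00, 14:15-14:45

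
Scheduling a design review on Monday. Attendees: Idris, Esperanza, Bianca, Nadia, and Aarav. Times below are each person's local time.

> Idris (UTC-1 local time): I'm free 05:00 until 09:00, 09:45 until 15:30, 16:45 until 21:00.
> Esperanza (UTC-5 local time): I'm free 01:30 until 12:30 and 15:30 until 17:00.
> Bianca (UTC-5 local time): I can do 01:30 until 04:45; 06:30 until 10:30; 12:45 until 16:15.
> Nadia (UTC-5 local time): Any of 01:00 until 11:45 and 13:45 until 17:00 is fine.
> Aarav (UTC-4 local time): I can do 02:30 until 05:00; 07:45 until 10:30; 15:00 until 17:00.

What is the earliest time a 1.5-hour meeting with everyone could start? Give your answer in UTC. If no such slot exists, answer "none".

Idris in UTC: 06:00-10:00, 10:45-16:30, 17:45-22:00 (add 1h to convert from UTC-1).
Esperanza in UTC: 06:30-17:30, 20:30-22:00 (add 5h to convert from UTC-5).
Bianca in UTC: 06:30-09:45, 11:30-15:30, 17:45-21:15 (add 5h to convert from UTC-5).
Nadia in UTC: 06:00-16:45, 18:45-22:00 (add 5h to convert from UTC-5).
Aarav in UTC: 06:30-09:00, 11:45-14:30, 19:00-21:00 (add 4h to convert from UTC-4).
Idris ∩ Esperanza: 06:30-10:00, 10:45-16:30, 20:30-22:00.
Idris ∩ Esperanza ∩ Bianca: 06:30-09:45, 11:30-15:30, 20:30-21:15.
Idris ∩ Esperanza ∩ Bianca ∩ Nadia: 06:30-09:45, 11:30-15:30, 20:30-21:15.
Idris ∩ Esperanza ∩ Bianca ∩ Nadia ∩ Aarav: 06:30-09:00, 11:45-14:30, 20:30-21:00.
So the common availability across everyone is 06:30-09:00, 11:45-14:30, 20:30-21:00.
The first common window of at least 90 minutes is 06:30-09:00, so the earliest start is 06:30.

06:30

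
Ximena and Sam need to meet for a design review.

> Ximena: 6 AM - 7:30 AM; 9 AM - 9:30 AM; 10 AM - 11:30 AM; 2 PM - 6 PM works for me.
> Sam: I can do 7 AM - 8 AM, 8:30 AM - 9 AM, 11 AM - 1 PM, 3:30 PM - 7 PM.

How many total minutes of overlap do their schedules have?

210

Ximena ∩ Sam: 07:00-07:30, 11:00-11:30, 15:30-18:00.
So the common availability across everyone is 07:00-07:30, 11:00-11:30, 15:30-18:00.
Summing the common windows: 30 + 30 + 150 = 210 minutes.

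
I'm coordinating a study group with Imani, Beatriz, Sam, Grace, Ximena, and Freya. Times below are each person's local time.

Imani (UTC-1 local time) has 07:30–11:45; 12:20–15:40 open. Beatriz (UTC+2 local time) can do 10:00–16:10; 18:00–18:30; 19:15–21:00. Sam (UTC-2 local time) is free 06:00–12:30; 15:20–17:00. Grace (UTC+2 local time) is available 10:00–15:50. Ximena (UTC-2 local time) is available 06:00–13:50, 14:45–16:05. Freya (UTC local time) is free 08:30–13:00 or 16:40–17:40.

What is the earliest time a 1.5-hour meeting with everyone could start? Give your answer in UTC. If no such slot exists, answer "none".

08:30

Imani in UTC: 08:30-12:45, 13:20-16:40 (add 1h to convert from UTC-1).
Beatriz in UTC: 08:00-14:10, 16:00-16:30, 17:15-19:00 (subtract 2h to convert from UTC+2).
Sam in UTC: 08:00-14:30, 17:20-19:00 (add 2h to convert from UTC-2).
Grace in UTC: 08:00-13:50 (subtract 2h to convert from UTC+2).
Ximena in UTC: 08:00-15:50, 16:45-18:05 (add 2h to convert from UTC-2).
Freya in UTC: 08:30-13:00, 16:40-17:40.
Imani ∩ Beatriz: 08:30-12:45, 13:20-14:10, 16:00-16:30.
Imani ∩ Beatriz ∩ Sam: 08:30-12:45, 13:20-14:10.
Imani ∩ Beatriz ∩ Sam ∩ Grace: 08:30-12:45, 13:20-13:50.
Imani ∩ Beatriz ∩ Sam ∩ Grace ∩ Ximena: 08:30-12:45, 13:20-13:50.
Imani ∩ Beatriz ∩ Sam ∩ Grace ∩ Ximena ∩ Freya: 08:30-12:45.
The first common window of at least 90 minutes is 08:30-12:45, so the earliest start is 08:30.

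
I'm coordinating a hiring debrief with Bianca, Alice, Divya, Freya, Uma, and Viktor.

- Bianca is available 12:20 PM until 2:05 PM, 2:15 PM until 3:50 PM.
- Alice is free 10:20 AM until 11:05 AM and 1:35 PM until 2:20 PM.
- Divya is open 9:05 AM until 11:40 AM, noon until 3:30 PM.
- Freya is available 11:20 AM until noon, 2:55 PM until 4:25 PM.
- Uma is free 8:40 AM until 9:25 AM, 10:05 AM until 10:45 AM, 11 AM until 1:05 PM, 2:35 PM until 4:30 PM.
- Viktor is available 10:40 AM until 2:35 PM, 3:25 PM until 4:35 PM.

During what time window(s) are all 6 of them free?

none

Bianca ∩ Alice: 13:35-14:05, 14:15-14:20.
Bianca ∩ Alice ∩ Divya: 13:35-14:05, 14:15-14:20.
Bianca ∩ Alice ∩ Divya ∩ Freya: ∅.
Bianca ∩ Alice ∩ Divya ∩ Freya ∩ Uma: ∅.
Bianca ∩ Alice ∩ Divya ∩ Freya ∩ Uma ∩ Viktor: ∅.
There is no time when everyone is free.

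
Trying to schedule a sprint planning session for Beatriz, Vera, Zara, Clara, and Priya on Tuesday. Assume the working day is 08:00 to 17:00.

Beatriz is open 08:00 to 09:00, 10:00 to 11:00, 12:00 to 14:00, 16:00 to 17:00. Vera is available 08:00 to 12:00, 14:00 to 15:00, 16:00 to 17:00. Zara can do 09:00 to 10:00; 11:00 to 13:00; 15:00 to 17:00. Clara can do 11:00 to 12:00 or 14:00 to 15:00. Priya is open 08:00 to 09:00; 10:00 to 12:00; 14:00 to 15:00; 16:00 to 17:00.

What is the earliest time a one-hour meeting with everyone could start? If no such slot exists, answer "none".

none

Beatriz ∩ Vera: 08:00-09:00, 10:00-11:00, 16:00-17:00.
Beatriz ∩ Vera ∩ Zara: 16:00-17:00.
Beatriz ∩ Vera ∩ Zara ∩ Clara: ∅.
Beatriz ∩ Vera ∩ Zara ∩ Clara ∩ Priya: ∅.
There is no time when everyone is free.
No common window is at least 60 minutes long.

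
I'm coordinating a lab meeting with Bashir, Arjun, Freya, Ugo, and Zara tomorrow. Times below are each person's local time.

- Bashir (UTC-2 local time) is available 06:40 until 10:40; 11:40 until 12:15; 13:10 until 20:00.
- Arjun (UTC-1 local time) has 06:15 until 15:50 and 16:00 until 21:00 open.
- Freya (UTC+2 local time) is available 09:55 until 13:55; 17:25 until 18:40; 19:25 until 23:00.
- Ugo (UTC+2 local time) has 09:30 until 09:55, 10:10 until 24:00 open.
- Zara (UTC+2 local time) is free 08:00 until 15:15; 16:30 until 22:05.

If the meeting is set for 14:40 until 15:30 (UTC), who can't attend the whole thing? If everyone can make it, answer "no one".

Bashir in UTC: 08:40-12:40, 13:40-14:15, 15:10-22:00 (add 2h to convert from UTC-2).
Arjun in UTC: 07:15-16:50, 17:00-22:00 (add 1h to convert from UTC-1).
Freya in UTC: 07:55-11:55, 15:25-16:40, 17:25-21:00 (subtract 2h to convert from UTC+2).
Ugo in UTC: 07:30-07:55, 08:10-22:00 (subtract 2h to convert from UTC+2).
Zara in UTC: 06:00-13:15, 14:30-20:05 (subtract 2h to convert from UTC+2).
Bashir: not fully free for 14:40-15:30. Arjun: free for 14:40-15:30. Freya: not fully free for 14:40-15:30. Ugo: free for 14:40-15:30. Zara: free for 14:40-15:30.

Bashir, Freya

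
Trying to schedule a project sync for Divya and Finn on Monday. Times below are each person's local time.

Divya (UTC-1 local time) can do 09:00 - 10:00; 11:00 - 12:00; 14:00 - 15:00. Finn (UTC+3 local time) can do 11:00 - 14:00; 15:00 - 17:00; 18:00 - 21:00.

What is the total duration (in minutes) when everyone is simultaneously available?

180

Divya in UTC: 10:00-11:00, 12:00-13:00, 15:00-16:00 (add 1h to convert from UTC-1).
Finn in UTC: 08:00-11:00, 12:00-14:00, 15:00-18:00 (subtract 3h to convert from UTC+3).
Divya ∩ Finn: 10:00-11:00, 12:00-13:00, 15:00-16:00.
So the common availability across everyone is 10:00-11:00, 12:00-13:00, 15:00-16:00.
Summing the common windows: 60 + 60 + 60 = 180 minutes.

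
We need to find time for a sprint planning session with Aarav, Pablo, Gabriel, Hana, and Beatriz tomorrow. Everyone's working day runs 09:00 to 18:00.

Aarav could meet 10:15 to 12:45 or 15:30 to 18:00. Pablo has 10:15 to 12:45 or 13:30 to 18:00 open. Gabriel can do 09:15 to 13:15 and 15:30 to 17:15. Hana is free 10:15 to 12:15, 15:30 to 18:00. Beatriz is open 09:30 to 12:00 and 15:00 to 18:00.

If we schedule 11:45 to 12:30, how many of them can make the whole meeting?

3

Aarav, Pablo, and Gabriel can make the full 11:45-12:30 slot — that's 3.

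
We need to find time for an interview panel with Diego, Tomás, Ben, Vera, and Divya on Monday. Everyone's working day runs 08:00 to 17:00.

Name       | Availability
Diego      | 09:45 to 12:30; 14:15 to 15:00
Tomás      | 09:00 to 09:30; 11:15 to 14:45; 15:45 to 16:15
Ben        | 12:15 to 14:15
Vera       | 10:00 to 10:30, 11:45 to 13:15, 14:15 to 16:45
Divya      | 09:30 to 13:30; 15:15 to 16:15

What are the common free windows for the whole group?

Diego ∩ Tomás: 11:15-12:30, 14:15-14:45.
Diego ∩ Tomás ∩ Ben: 12:15-12:30.
Diego ∩ Tomás ∩ Ben ∩ Vera: 12:15-12:30.
Diego ∩ Tomás ∩ Ben ∩ Vera ∩ Divya: 12:15-12:30.
So the common availability across everyone is 12:15-12:30.

12:15-12:30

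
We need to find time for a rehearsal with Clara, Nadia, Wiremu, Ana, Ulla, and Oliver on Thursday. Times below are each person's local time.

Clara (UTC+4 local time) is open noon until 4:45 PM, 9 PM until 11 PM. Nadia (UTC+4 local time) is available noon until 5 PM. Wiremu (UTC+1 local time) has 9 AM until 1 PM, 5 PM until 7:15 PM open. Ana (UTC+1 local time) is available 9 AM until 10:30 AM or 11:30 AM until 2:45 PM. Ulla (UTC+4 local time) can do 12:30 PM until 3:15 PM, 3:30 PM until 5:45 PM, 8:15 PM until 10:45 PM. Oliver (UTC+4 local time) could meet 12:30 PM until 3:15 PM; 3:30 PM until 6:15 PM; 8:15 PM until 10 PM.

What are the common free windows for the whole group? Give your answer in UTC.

08:30-09:30, 10:30-11:15, 11:30-12:00

Clara in UTC: 08:00-12:45, 17:00-19:00 (subtract 4h to convert from UTC+4).
Nadia in UTC: 08:00-13:00 (subtract 4h to convert from UTC+4).
Wiremu in UTC: 08:00-12:00, 16:00-18:15 (subtract 1h to convert from UTC+1).
Ana in UTC: 08:00-09:30, 10:30-13:45 (subtract 1h to convert from UTC+1).
Ulla in UTC: 08:30-11:15, 11:30-13:45, 16:15-18:45 (subtract 4h to convert from UTC+4).
Oliver in UTC: 08:30-11:15, 11:30-14:15, 16:15-18:00 (subtract 4h to convert from UTC+4).
Clara ∩ Nadia: 08:00-12:45.
Clara ∩ Nadia ∩ Wiremu: 08:00-12:00.
Clara ∩ Nadia ∩ Wiremu ∩ Ana: 08:00-09:30, 10:30-12:00.
Clara ∩ Nadia ∩ Wiremu ∩ Ana ∩ Ulla: 08:30-09:30, 10:30-11:15, 11:30-12:00.
Clara ∩ Nadia ∩ Wiremu ∩ Ana ∩ Ulla ∩ Oliver: 08:30-09:30, 10:30-11:15, 11:30-12:00.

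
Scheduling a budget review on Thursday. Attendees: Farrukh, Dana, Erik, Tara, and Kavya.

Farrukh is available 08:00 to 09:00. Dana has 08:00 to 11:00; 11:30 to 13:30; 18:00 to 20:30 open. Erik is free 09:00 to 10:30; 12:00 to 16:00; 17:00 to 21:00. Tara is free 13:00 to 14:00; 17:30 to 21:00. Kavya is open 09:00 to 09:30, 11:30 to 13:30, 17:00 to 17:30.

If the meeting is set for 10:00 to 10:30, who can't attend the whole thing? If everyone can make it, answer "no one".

Farrukh, Kavya, Tara

Farrukh: not fully free for 10:00-10:30. Dana: free for 10:00-10:30. Erik: free for 10:00-10:30. Tara: not fully free for 10:00-10:30. Kavya: not fully free for 10:00-10:30.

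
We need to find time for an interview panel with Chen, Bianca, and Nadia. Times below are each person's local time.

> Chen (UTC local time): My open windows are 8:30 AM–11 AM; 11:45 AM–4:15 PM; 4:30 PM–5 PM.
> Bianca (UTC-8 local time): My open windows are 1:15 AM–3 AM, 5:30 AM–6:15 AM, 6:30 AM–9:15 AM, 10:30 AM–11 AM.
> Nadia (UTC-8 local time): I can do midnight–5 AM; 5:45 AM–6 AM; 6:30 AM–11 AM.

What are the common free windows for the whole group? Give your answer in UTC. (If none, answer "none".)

09:15-11:00, 13:45-14:00, 14:30-16:15, 16:30-17:00

Chen in UTC: 08:30-11:00, 11:45-16:15, 16:30-17:00.
Bianca in UTC: 09:15-11:00, 13:30-14:15, 14:30-17:15, 18:30-19:00 (add 8h to convert from UTC-8).
Nadia in UTC: 08:00-13:00, 13:45-14:00, 14:30-19:00 (add 8h to convert from UTC-8).
Chen ∩ Bianca: 09:15-11:00, 13:30-14:15, 14:30-16:15, 16:30-17:00.
Chen ∩ Bianca ∩ Nadia: 09:15-11:00, 13:45-14:00, 14:30-16:15, 16:30-17:00.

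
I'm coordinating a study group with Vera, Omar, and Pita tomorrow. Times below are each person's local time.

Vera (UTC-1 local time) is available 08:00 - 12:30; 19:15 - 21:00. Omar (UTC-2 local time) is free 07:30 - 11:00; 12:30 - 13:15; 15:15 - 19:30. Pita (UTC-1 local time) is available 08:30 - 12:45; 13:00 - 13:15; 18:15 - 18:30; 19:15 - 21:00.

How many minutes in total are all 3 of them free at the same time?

285

Vera in UTC: 09:00-13:30, 20:15-22:00 (add 1h to convert from UTC-1).
Omar in UTC: 09:30-13:00, 14:30-15:15, 17:15-21:30 (add 2h to convert from UTC-2).
Pita in UTC: 09:30-13:45, 14:00-14:15, 19:15-19:30, 20:15-22:00 (add 1h to convert from UTC-1).
Vera ∩ Omar: 09:30-13:00, 20:15-21:30.
Vera ∩ Omar ∩ Pita: 09:30-13:00, 20:15-21:30.
Summing the common windows: 210 + 75 = 285 minutes.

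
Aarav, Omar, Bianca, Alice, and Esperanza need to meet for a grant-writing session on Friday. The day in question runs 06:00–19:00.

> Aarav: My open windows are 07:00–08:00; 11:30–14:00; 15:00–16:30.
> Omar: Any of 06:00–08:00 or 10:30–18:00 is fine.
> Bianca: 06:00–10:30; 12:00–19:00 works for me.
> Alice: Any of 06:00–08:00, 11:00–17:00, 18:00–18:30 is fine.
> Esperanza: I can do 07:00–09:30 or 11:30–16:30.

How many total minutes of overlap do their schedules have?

270

Aarav ∩ Omar: 07:00-08:00, 11:30-14:00, 15:00-16:30.
Aarav ∩ Omar ∩ Bianca: 07:00-08:00, 12:00-14:00, 15:00-16:30.
Aarav ∩ Omar ∩ Bianca ∩ Alice: 07:00-08:00, 12:00-14:00, 15:00-16:30.
Aarav ∩ Omar ∩ Bianca ∩ Alice ∩ Esperanza: 07:00-08:00, 12:00-14:00, 15:00-16:30.
Summing the common windows: 60 + 120 + 90 = 270 minutes.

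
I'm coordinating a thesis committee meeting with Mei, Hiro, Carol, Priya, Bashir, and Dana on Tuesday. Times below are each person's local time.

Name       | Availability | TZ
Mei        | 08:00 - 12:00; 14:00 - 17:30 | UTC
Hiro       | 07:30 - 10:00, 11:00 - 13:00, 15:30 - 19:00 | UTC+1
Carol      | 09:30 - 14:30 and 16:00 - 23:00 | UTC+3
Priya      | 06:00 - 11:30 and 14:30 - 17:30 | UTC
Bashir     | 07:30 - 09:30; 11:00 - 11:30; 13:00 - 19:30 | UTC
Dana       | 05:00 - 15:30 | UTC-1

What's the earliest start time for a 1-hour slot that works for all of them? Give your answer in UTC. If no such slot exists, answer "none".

Mei in UTC: 08:00-12:00, 14:00-17:30.
Hiro in UTC: 06:30-09:00, 10:00-12:00, 14:30-18:00 (subtract 1h to convert from UTC+1).
Carol in UTC: 06:30-11:30, 13:00-20:00 (subtract 3h to convert from UTC+3).
Priya in UTC: 06:00-11:30, 14:30-17:30.
Bashir in UTC: 07:30-09:30, 11:00-11:30, 13:00-19:30.
Dana in UTC: 06:00-16:30 (add 1h to convert from UTC-1).
Mei ∩ Hiro: 08:00-09:00, 10:00-12:00, 14:30-17:30.
Mei ∩ Hiro ∩ Carol: 08:00-09:00, 10:00-11:30, 14:30-17:30.
Mei ∩ Hiro ∩ Carol ∩ Priya: 08:00-09:00, 10:00-11:30, 14:30-17:30.
Mei ∩ Hiro ∩ Carol ∩ Priya ∩ Bashir: 08:00-09:00, 11:00-11:30, 14:30-17:30.
Mei ∩ Hiro ∩ Carol ∩ Priya ∩ Bashir ∩ Dana: 08:00-09:00, 11:00-11:30, 14:30-16:30.
So the common availability across everyone is 08:00-09:00, 11:00-11:30, 14:30-16:30.
The first common window of at least 60 minutes is 08:00-09:00, so the earliest start is 08:00.

08:00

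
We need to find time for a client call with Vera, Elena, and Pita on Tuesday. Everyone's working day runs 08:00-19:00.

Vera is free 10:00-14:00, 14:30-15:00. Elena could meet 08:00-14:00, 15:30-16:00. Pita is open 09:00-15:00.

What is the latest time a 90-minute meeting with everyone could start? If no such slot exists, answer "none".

12:30

Vera ∩ Elena: 10:00-14:00.
Vera ∩ Elena ∩ Pita: 10:00-14:00.
The last common window of at least 90 minutes is 10:00-14:00; a 90-minute meeting can start as late as 12:30 and still end by 14:00.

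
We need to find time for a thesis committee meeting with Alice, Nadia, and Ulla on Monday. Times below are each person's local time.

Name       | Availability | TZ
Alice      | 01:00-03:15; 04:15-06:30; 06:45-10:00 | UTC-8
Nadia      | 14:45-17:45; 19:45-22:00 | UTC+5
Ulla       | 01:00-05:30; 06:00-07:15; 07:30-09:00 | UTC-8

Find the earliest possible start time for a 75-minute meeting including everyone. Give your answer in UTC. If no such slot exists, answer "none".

09:45

Alice in UTC: 09:00-11:15, 12:15-14:30, 14:45-18:00 (add 8h to convert from UTC-8).
Nadia in UTC: 09:45-12:45, 14:45-17:00 (subtract 5h to convert from UTC+5).
Ulla in UTC: 09:00-13:30, 14:00-15:15, 15:30-17:00 (add 8h to convert from UTC-8).
Alice ∩ Nadia: 09:45-11:15, 12:15-12:45, 14:45-17:00.
Alice ∩ Nadia ∩ Ulla: 09:45-11:15, 12:15-12:45, 14:45-15:15, 15:30-17:00.
The first common window of at least 75 minutes is 09:45-11:15, so the earliest start is 09:45.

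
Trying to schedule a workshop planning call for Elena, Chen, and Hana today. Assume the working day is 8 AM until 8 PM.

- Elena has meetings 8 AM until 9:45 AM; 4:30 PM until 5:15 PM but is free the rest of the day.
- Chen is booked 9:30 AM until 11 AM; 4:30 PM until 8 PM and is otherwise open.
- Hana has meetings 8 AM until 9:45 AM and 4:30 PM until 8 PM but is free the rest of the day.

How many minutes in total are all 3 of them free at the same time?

Elena free: 09:45-16:30, 17:15-20:00 (invert busy blocks within the working day).
Chen free: 08:00-09:30, 11:00-16:30 (invert busy blocks within the working day).
Hana free: 09:45-16:30 (invert busy blocks within the working day).
Elena ∩ Chen: 11:00-16:30.
Elena ∩ Chen ∩ Hana: 11:00-16:30.
Those are the intersection windows.
That's a single block of 330 minutes.

330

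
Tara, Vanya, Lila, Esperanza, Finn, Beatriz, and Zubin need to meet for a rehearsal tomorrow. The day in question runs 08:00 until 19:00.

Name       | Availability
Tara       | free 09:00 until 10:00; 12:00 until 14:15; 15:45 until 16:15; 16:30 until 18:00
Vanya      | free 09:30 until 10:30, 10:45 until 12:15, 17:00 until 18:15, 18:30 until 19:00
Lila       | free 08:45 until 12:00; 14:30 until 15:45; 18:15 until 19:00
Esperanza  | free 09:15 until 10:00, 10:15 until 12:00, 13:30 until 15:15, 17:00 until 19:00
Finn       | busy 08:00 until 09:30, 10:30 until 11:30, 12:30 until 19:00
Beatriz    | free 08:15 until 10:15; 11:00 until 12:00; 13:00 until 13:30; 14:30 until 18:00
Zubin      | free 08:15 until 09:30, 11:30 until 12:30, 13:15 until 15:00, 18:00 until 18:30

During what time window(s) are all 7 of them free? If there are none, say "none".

none

Tara free: 09:00-10:00, 12:00-14:15, 15:45-16:15, 16:30-18:00.
Vanya free: 09:30-10:30, 10:45-12:15, 17:00-18:15, 18:30-19:00.
Lila free: 08:45-12:00, 14:30-15:45, 18:15-19:00.
Esperanza free: 09:15-10:00, 10:15-12:00, 13:30-15:15, 17:00-19:00.
Finn free: 09:30-10:30, 11:30-12:30 (invert busy blocks within the working day).
Beatriz free: 08:15-10:15, 11:00-12:00, 13:00-13:30, 14:30-18:00.
Zubin free: 08:15-09:30, 11:30-12:30, 13:15-15:00, 18:00-18:30.
Tara ∩ Vanya: 09:30-10:00, 12:00-12:15, 17:00-18:00.
Tara ∩ Vanya ∩ Lila: 09:30-10:00.
Tara ∩ Vanya ∩ Lila ∩ Esperanza: 09:30-10:00.
Tara ∩ Vanya ∩ Lila ∩ Esperanza ∩ Finn: 09:30-10:00.
Tara ∩ Vanya ∩ Lila ∩ Esperanza ∩ Finn ∩ Beatriz: 09:30-10:00.
Tara ∩ Vanya ∩ Lila ∩ Esperanza ∩ Finn ∩ Beatriz ∩ Zubin: ∅.
There is no time when everyone is free.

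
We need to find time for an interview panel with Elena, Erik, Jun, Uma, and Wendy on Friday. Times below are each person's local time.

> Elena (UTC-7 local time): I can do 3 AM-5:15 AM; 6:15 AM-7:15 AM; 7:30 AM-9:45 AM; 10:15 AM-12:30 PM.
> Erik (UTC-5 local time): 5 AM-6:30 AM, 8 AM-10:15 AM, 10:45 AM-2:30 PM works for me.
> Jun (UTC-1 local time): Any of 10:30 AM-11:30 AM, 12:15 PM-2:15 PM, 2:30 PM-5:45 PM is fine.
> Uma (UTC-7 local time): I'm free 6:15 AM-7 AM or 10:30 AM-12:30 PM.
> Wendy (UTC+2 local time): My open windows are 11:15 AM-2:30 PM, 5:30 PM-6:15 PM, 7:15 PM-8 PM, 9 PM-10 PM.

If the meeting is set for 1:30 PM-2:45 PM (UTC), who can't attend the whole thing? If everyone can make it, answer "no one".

Elena in UTC: 10:00-12:15, 13:15-14:15, 14:30-16:45, 17:15-19:30 (add 7h to convert from UTC-7).
Erik in UTC: 10:00-11:30, 13:00-15:15, 15:45-19:30 (add 5h to convert from UTC-5).
Jun in UTC: 11:30-12:30, 13:15-15:15, 15:30-18:45 (add 1h to convert from UTC-1).
Uma in UTC: 13:15-14:00, 17:30-19:30 (add 7h to convert from UTC-7).
Wendy in UTC: 09:15-12:30, 15:30-16:15, 17:15-18:00, 19:00-20:00 (subtract 2h to convert from UTC+2).
Elena: not fully free for 13:30-14:45. Erik: free for 13:30-14:45. Jun: free for 13:30-14:45. Uma: not fully free for 13:30-14:45. Wendy: not fully free for 13:30-14:45.

Elena, Uma, Wendy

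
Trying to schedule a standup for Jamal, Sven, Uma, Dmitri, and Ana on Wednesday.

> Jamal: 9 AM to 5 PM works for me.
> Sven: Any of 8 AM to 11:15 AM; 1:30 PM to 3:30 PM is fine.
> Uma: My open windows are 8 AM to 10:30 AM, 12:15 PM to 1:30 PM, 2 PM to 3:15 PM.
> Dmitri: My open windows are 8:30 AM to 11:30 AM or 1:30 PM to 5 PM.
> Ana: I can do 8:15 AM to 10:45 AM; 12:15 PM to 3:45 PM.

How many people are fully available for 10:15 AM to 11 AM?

3

Jamal, Sven, and Dmitri can make the full 10:15-11:00 slot — that's 3.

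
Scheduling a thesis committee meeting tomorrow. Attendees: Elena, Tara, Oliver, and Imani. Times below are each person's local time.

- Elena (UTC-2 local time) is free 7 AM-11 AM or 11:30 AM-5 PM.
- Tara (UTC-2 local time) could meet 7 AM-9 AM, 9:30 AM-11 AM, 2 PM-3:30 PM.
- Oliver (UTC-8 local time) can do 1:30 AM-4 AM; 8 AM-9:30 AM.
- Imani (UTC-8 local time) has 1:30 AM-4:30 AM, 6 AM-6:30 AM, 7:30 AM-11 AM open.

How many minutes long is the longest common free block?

90

Elena in UTC: 09:00-13:00, 13:30-19:00 (add 2h to convert from UTC-2).
Tara in UTC: 09:00-11:00, 11:30-13:00, 16:00-17:30 (add 2h to convert from UTC-2).
Oliver in UTC: 09:30-12:00, 16:00-17:30 (add 8h to convert from UTC-8).
Imani in UTC: 09:30-12:30, 14:00-14:30, 15:30-19:00 (add 8h to convert from UTC-8).
Elena ∩ Tara: 09:00-11:00, 11:30-13:00, 16:00-17:30.
Elena ∩ Tara ∩ Oliver: 09:30-11:00, 11:30-12:00, 16:00-17:30.
Elena ∩ Tara ∩ Oliver ∩ Imani: 09:30-11:00, 11:30-12:00, 16:00-17:30.
So the common availability across everyone is 09:30-11:00, 11:30-12:00, 16:00-17:30.
The longest is 09:30-11:00 at 90 minutes.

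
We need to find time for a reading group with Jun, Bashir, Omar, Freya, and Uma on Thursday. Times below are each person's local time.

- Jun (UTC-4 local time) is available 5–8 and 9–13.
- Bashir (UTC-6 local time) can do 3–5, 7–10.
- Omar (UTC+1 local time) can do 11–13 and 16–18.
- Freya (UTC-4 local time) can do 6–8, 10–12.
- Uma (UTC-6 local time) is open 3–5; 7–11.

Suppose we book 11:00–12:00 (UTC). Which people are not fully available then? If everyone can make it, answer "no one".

Bashir, Uma

Jun in UTC: 09:00-12:00, 13:00-17:00 (add 4h to convert from UTC-4).
Bashir in UTC: 09:00-11:00, 13:00-16:00 (add 6h to convert from UTC-6).
Omar in UTC: 10:00-12:00, 15:00-17:00 (subtract 1h to convert from UTC+1).
Freya in UTC: 10:00-12:00, 14:00-16:00 (add 4h to convert from UTC-4).
Uma in UTC: 09:00-11:00, 13:00-17:00 (add 6h to convert from UTC-6).
Jun: free for 11:00-12:00. Bashir: not fully free for 11:00-12:00. Omar: free for 11:00-12:00. Freya: free for 11:00-12:00. Uma: not fully free for 11:00-12:00.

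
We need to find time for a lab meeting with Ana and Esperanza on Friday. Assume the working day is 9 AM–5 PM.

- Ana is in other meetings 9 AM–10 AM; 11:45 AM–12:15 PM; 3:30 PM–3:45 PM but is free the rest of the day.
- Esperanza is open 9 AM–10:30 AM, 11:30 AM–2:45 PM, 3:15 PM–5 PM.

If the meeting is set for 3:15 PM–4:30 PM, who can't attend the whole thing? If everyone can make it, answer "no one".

Ana free: 10:00-11:45, 12:15-15:30, 15:45-17:00 (invert busy blocks within the working day).
Esperanza free: 09:00-10:30, 11:30-14:45, 15:15-17:00.
Ana: not fully free for 15:15-16:30. Esperanza: free for 15:15-16:30.

Ana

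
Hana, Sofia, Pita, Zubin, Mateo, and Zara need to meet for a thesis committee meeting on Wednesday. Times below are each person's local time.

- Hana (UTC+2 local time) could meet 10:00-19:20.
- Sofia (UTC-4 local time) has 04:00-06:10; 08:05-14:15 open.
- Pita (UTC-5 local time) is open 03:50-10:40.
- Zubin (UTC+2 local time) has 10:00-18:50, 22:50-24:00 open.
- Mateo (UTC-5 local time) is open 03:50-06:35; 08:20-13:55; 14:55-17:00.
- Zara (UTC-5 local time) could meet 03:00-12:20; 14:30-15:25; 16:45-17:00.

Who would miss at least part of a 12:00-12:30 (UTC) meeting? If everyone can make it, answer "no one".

Mateo, Sofia

Hana in UTC: 08:00-17:20 (subtract 2h to convert from UTC+2).
Sofia in UTC: 08:00-10:10, 12:05-18:15 (add 4h to convert from UTC-4).
Pita in UTC: 08:50-15:40 (add 5h to convert from UTC-5).
Zubin in UTC: 08:00-16:50, 20:50-22:00 (subtract 2h to convert from UTC+2).
Mateo in UTC: 08:50-11:35, 13:20-18:55, 19:55-22:00 (add 5h to convert from UTC-5).
Zara in UTC: 08:00-17:20, 19:30-20:25, 21:45-22:00 (add 5h to convert from UTC-5).
Hana: free for 12:00-12:30. Sofia: not fully free for 12:00-12:30. Pita: free for 12:00-12:30. Zubin: free for 12:00-12:30. Mateo: not fully free for 12:00-12:30. Zara: free for 12:00-12:30.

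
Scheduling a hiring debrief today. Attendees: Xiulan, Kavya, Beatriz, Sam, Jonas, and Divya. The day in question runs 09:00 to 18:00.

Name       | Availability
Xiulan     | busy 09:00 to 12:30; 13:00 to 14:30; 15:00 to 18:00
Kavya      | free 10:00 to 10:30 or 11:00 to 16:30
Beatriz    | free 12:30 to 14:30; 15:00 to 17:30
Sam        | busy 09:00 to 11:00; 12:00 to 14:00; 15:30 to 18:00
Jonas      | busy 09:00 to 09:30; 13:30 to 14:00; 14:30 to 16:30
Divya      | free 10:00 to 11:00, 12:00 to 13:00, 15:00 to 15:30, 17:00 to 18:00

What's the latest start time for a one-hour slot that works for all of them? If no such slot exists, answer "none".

none

Xiulan free: 12:30-13:00, 14:30-15:00 (invert busy blocks within the working day).
Kavya free: 10:00-10:30, 11:00-16:30.
Beatriz free: 12:30-14:30, 15:00-17:30.
Sam free: 11:00-12:00, 14:00-15:30 (invert busy blocks within the working day).
Jonas free: 09:30-13:30, 14:00-14:30, 16:30-18:00 (invert busy blocks within the working day).
Divya free: 10:00-11:00, 12:00-13:00, 15:00-15:30, 17:00-18:00.
Xiulan ∩ Kavya: 12:30-13:00, 14:30-15:00.
Xiulan ∩ Kavya ∩ Beatriz: 12:30-13:00.
Xiulan ∩ Kavya ∩ Beatriz ∩ Sam: ∅.
Xiulan ∩ Kavya ∩ Beatriz ∩ Sam ∩ Jonas: ∅.
Xiulan ∩ Kavya ∩ Beatriz ∩ Sam ∩ Jonas ∩ Divya: ∅.
There is no time when everyone is free.
No common window is at least 60 minutes long.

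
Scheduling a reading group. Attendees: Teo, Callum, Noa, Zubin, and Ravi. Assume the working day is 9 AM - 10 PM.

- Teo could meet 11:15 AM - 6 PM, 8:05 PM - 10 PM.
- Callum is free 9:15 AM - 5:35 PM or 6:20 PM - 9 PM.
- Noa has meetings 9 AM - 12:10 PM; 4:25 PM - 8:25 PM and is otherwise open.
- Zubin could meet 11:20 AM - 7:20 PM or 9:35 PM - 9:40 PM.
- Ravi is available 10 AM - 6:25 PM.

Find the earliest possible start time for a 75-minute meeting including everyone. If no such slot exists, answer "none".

Teo free: 11:15-18:00, 20:05-22:00.
Callum free: 09:15-17:35, 18:20-21:00.
Noa free: 12:10-16:25, 20:25-22:00 (invert busy blocks within the working day).
Zubin free: 11:20-19:20, 21:35-21:40.
Ravi free: 10:00-18:25.
Teo ∩ Callum: 11:15-17:35, 20:05-21:00.
Teo ∩ Callum ∩ Noa: 12:10-16:25, 20:25-21:00.
Teo ∩ Callum ∩ Noa ∩ Zubin: 12:10-16:25.
Teo ∩ Callum ∩ Noa ∩ Zubin ∩ Ravi: 12:10-16:25.
So the common availability across everyone is 12:10-16:25.
The first common window of at least 75 minutes is 12:10-16:25, so the earliest start is 12:10.

12:10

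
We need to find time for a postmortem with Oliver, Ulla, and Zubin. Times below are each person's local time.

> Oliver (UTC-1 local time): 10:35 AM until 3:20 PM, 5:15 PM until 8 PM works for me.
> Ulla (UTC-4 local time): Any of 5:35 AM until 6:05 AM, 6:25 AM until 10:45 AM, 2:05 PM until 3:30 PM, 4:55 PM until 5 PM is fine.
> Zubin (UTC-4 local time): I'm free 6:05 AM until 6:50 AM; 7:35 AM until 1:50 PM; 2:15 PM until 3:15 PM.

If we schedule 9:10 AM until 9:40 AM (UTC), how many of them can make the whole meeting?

Oliver in UTC: 11:35-16:20, 18:15-21:00 (add 1h to convert from UTC-1).
Ulla in UTC: 09:35-10:05, 10:25-14:45, 18:05-19:30, 20:55-21:00 (add 4h to convert from UTC-4).
Zubin in UTC: 10:05-10:50, 11:35-17:50, 18:15-19:15 (add 4h to convert from UTC-4).
nobody can make the full 09:10-09:40 slot — that's 0.

0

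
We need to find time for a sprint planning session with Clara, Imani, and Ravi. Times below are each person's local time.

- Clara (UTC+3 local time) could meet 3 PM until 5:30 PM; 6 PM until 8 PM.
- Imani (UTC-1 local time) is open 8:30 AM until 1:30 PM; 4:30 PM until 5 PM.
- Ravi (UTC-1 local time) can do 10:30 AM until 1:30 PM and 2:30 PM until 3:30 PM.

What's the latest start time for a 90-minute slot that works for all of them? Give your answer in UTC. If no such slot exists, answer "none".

13:00

Clara in UTC: 12:00-14:30, 15:00-17:00 (subtract 3h to convert from UTC+3).
Imani in UTC: 09:30-14:30, 17:30-18:00 (add 1h to convert from UTC-1).
Ravi in UTC: 11:30-14:30, 15:30-16:30 (add 1h to convert from UTC-1).
Clara ∩ Imani: 12:00-14:30.
Clara ∩ Imani ∩ Ravi: 12:00-14:30.
Those are the intersection windows.
The last common window of at least 90 minutes is 12:00-14:30; a 90-minute meeting can start as late as 13:00 and still end by 14:30.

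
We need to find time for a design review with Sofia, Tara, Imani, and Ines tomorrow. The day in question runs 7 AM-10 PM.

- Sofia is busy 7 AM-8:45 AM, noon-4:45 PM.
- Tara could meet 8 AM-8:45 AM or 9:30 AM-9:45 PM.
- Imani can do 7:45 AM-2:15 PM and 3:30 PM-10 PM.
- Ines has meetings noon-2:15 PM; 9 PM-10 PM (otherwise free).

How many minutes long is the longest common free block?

255

Sofia free: 08:45-12:00, 16:45-22:00 (invert busy blocks within the working day).
Tara free: 08:00-08:45, 09:30-21:45.
Imani free: 07:45-14:15, 15:30-22:00.
Ines free: 07:00-12:00, 14:15-21:00 (invert busy blocks within the working day).
Sofia ∩ Tara: 09:30-12:00, 16:45-21:45.
Sofia ∩ Tara ∩ Imani: 09:30-12:00, 16:45-21:45.
Sofia ∩ Tara ∩ Imani ∩ Ines: 09:30-12:00, 16:45-21:00.
So the common availability across everyone is 09:30-12:00, 16:45-21:00.
The longest is 16:45-21:00 at 255 minutes.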